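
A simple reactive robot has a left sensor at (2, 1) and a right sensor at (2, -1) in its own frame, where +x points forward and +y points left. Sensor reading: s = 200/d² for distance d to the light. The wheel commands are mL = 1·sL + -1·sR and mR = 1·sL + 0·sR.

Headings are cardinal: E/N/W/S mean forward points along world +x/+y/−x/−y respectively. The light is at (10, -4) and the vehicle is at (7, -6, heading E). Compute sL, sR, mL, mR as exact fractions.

left sensor world pos  = (9, -5); dL² = 2
right sensor world pos = (9, -7); dR² = 10
sL = 200/2 = 100
sR = 200/10 = 20
mL = 1·sL + -1·sR = 80
mR = 1·sL + 0·sR = 100

100 20 80 100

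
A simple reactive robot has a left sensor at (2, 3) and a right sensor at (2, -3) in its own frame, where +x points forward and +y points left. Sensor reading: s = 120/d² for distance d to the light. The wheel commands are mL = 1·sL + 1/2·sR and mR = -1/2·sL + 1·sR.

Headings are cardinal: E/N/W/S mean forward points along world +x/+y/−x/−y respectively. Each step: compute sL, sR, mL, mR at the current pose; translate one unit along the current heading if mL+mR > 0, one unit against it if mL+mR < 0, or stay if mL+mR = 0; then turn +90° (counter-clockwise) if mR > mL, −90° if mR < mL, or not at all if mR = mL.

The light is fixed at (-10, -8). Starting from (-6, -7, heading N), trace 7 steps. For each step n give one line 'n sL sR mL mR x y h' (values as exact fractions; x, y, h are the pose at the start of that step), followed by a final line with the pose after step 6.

n=0: pose=(-6,-7,N); sL=12, sR=60/29; mL=378/29, mR=-114/29; mL+mR=264/29 → advance +1; mR−mL=-492/29 → turn -1·90°
n=1: pose=(-6,-6,E); sL=120/61, sR=120/37; mL=8100/2257, mR=5100/2257; mL+mR=13200/2257 → advance +1; mR−mL=-3000/2257 → turn -1·90°
n=2: pose=(-5,-6,S); sL=15/8, sR=30; mL=135/8, mR=465/16; mL+mR=735/16 → advance +1; mR−mL=195/16 → turn +1·90°
n=3: pose=(-5,-7,E); sL=24/13, sR=120/53; mL=2052/689, mR=924/689; mL+mR=2976/689 → advance +1; mR−mL=-1128/689 → turn -1·90°
n=4: pose=(-4,-7,S); sL=60/41, sR=12; mL=306/41, mR=462/41; mL+mR=768/41 → advance +1; mR−mL=156/41 → turn +1·90°
n=5: pose=(-4,-8,E); sL=120/73, sR=120/73; mL=180/73, mR=60/73; mL+mR=240/73 → advance +1; mR−mL=-120/73 → turn -1·90°
n=6: pose=(-3,-8,S); sL=15/13, sR=6; mL=54/13, mR=141/26; mL+mR=249/26 → advance +1; mR−mL=33/26 → turn +1·90°

0 12 60/29 378/29 -114/29 -6 -7 N
1 120/61 120/37 8100/2257 5100/2257 -6 -6 E
2 15/8 30 135/8 465/16 -5 -6 S
3 24/13 120/53 2052/689 924/689 -5 -7 E
4 60/41 12 306/41 462/41 -4 -7 S
5 120/73 120/73 180/73 60/73 -4 -8 E
6 15/13 6 54/13 141/26 -3 -8 S
final -3 -9 E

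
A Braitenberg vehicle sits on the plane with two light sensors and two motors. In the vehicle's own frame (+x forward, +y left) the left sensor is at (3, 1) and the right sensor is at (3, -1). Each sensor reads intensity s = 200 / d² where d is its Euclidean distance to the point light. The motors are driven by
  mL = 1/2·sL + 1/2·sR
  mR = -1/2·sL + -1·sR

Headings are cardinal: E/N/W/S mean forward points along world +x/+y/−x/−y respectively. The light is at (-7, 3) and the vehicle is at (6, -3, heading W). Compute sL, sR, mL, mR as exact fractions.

200/149 8/5 1096/745 -1692/745

left sensor world pos  = (3, -4); dL² = 149
right sensor world pos = (3, -2); dR² = 125
sL = 200/149 = 200/149
sR = 200/125 = 8/5
mL = 1/2·sL + 1/2·sR = 1096/745
mR = -1/2·sL + -1·sR = -1692/745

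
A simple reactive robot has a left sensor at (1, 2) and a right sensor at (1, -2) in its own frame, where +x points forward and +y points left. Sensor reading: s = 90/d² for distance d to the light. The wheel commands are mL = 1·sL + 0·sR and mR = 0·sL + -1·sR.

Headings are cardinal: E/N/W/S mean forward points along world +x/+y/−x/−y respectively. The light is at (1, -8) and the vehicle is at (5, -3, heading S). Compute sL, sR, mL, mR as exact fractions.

left sensor world pos  = (7, -4); dL² = 52
right sensor world pos = (3, -4); dR² = 20
sL = 90/52 = 45/26
sR = 90/20 = 9/2
mL = 1·sL + 0·sR = 45/26
mR = 0·sL + -1·sR = -9/2

45/26 9/2 45/26 -9/2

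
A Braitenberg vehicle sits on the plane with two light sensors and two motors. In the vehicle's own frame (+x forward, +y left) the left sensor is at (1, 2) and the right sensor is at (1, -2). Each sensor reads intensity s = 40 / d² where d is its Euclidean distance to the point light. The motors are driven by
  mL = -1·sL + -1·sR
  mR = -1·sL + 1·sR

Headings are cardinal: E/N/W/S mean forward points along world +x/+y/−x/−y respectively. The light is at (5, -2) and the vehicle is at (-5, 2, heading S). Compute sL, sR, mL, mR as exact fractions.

40/73 40/153 -9040/11169 -3200/11169

left sensor world pos  = (-3, 1); dL² = 73
right sensor world pos = (-7, 1); dR² = 153
sL = 40/73 = 40/73
sR = 40/153 = 40/153
mL = -1·sL + -1·sR = -9040/11169
mR = -1·sL + 1·sR = -3200/11169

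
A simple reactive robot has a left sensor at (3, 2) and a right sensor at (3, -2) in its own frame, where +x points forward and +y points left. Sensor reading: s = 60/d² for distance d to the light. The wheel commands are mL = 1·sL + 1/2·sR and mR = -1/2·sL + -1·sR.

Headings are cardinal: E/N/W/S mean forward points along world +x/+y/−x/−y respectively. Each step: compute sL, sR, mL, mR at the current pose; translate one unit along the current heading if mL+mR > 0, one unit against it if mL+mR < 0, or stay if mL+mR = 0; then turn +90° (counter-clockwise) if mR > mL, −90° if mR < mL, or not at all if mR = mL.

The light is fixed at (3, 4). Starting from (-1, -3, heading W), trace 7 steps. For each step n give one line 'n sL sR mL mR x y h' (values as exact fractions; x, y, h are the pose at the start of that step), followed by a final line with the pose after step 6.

0 6/13 30/37 417/481 -501/481 -1 -3 W
1 60/41 60/17 2250/697 -2970/697 0 -3 N
2 5/3 3/5 59/30 -43/30 0 -4 E
3 60/121 60/137 11850/16577 -11370/16577 1 -4 S
4 30/73 30/37 2205/2701 -2745/2701 1 -5 W
5 4/3 60/37 238/111 -254/111 2 -5 N
6 15/17 15/37 1365/1258 -1065/1258 2 -6 E
final 3 -6 S

n=0: pose=(-1,-3,W); sL=6/13, sR=30/37; mL=417/481, mR=-501/481; mL+mR=-84/481 → advance -1; mR−mL=-918/481 → turn -1·90°
n=1: pose=(0,-3,N); sL=60/41, sR=60/17; mL=2250/697, mR=-2970/697; mL+mR=-720/697 → advance -1; mR−mL=-5220/697 → turn -1·90°
n=2: pose=(0,-4,E); sL=5/3, sR=3/5; mL=59/30, mR=-43/30; mL+mR=8/15 → advance +1; mR−mL=-17/5 → turn -1·90°
n=3: pose=(1,-4,S); sL=60/121, sR=60/137; mL=11850/16577, mR=-11370/16577; mL+mR=480/16577 → advance +1; mR−mL=-23220/16577 → turn -1·90°
n=4: pose=(1,-5,W); sL=30/73, sR=30/37; mL=2205/2701, mR=-2745/2701; mL+mR=-540/2701 → advance -1; mR−mL=-4950/2701 → turn -1·90°
n=5: pose=(2,-5,N); sL=4/3, sR=60/37; mL=238/111, mR=-254/111; mL+mR=-16/111 → advance -1; mR−mL=-164/37 → turn -1·90°
n=6: pose=(2,-6,E); sL=15/17, sR=15/37; mL=1365/1258, mR=-1065/1258; mL+mR=150/629 → advance +1; mR−mL=-1215/629 → turn -1·90°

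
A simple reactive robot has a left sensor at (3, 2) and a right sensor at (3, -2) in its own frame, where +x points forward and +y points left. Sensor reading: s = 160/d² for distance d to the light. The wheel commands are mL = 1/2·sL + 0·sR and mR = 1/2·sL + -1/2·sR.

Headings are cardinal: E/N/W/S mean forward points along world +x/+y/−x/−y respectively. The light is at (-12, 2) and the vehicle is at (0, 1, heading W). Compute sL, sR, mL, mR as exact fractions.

16/9 80/41 8/9 -32/369

left sensor world pos  = (-3, -1); dL² = 90
right sensor world pos = (-3, 3); dR² = 82
sL = 160/90 = 16/9
sR = 160/82 = 80/41
mL = 1/2·sL + 0·sR = 8/9
mR = 1/2·sL + -1/2·sR = -32/369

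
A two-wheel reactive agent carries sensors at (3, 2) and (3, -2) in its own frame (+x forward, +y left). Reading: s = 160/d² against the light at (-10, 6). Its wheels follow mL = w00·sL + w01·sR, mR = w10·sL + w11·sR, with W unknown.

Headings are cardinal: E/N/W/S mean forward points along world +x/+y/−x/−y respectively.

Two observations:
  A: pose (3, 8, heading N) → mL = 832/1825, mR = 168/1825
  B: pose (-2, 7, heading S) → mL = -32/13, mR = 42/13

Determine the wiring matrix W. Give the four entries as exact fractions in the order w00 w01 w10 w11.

obs A: pose=(3,8,N) → sL=80/73, sR=16/25, mL=832/1825, mR=168/1825
obs B: pose=(-2,7,S) → sL=20/13, sR=4, mL=-32/13, mR=42/13
sensor matrix S = [[80/73, 16/25], [20/13, 4]]; det S = 16128/4745
solve [mL_A; mL_B] = S·[w00; w01] and [mR_A; mR_B] = S·[w10; w11]:
  w00 = 1, w01 = -1, w10 = -1/2, w11 = 1

1 -1 -1/2 1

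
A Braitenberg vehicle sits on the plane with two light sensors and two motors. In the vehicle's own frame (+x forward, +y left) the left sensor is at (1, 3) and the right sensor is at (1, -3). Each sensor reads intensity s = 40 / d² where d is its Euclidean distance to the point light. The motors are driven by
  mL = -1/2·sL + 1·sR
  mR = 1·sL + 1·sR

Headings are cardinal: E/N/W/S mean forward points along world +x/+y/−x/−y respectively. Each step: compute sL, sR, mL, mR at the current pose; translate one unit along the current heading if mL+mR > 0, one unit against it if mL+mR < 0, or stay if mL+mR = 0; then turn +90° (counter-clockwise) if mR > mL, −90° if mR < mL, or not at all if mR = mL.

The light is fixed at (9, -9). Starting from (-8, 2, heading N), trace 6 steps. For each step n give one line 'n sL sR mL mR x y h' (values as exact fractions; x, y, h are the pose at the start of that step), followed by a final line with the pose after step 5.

n=0: pose=(-8,2,N); sL=5/68, sR=2/17; mL=11/136, mR=13/68; mL+mR=37/136 → advance +1; mR−mL=15/136 → turn +1·90°
n=1: pose=(-8,3,W); sL=8/81, sR=40/549; mL=116/4941, mR=848/4941; mL+mR=964/4941 → advance +1; mR−mL=4/27 → turn +1·90°
n=2: pose=(-9,3,S); sL=20/173, sR=20/281; mL=650/48613, mR=9080/48613; mL+mR=9730/48613 → advance +1; mR−mL=30/173 → turn +1·90°
n=3: pose=(-9,2,E); sL=8/97, sR=40/353; mL=2468/34241, mR=6704/34241; mL+mR=9172/34241 → advance +1; mR−mL=12/97 → turn +1·90°
n=4: pose=(-8,2,N); sL=5/68, sR=2/17; mL=11/136, mR=13/68; mL+mR=37/136 → advance +1; mR−mL=15/136 → turn +1·90°
n=5: pose=(-8,3,W); sL=8/81, sR=40/549; mL=116/4941, mR=848/4941; mL+mR=964/4941 → advance +1; mR−mL=4/27 → turn +1·90°

0 5/68 2/17 11/136 13/68 -8 2 N
1 8/81 40/549 116/4941 848/4941 -8 3 W
2 20/173 20/281 650/48613 9080/48613 -9 3 S
3 8/97 40/353 2468/34241 6704/34241 -9 2 E
4 5/68 2/17 11/136 13/68 -8 2 N
5 8/81 40/549 116/4941 848/4941 -8 3 W
final -9 3 S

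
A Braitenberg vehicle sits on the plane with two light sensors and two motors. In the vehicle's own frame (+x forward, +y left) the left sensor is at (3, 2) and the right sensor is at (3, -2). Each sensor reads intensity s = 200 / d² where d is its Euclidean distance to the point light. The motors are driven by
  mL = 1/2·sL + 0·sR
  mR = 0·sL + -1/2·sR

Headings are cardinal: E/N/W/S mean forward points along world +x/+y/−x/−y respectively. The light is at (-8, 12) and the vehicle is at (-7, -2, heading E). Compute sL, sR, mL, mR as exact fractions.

left sensor world pos  = (-4, 0); dL² = 160
right sensor world pos = (-4, -4); dR² = 272
sL = 200/160 = 5/4
sR = 200/272 = 25/34
mL = 1/2·sL + 0·sR = 5/8
mR = 0·sL + -1/2·sR = -25/68

5/4 25/34 5/8 -25/68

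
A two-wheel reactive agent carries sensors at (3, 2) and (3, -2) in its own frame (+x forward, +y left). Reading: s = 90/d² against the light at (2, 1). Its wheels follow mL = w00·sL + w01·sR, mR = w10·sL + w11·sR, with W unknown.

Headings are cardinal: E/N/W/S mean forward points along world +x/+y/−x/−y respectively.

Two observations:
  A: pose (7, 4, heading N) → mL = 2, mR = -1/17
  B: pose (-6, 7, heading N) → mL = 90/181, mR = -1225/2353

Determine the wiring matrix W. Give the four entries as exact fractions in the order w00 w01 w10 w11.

1 0 1/2 -1

obs A: pose=(7,4,N) → sL=2, sR=18/17, mL=2, mR=-1/17
obs B: pose=(-6,7,N) → sL=90/181, sR=10/13, mL=90/181, mR=-1225/2353
sensor matrix S = [[2, 18/17], [90/181, 10/13]]; det S = 40480/40001
solve [mL_A; mL_B] = S·[w00; w01] and [mR_A; mR_B] = S·[w10; w11]:
  w00 = 1, w01 = 0, w10 = 1/2, w11 = -1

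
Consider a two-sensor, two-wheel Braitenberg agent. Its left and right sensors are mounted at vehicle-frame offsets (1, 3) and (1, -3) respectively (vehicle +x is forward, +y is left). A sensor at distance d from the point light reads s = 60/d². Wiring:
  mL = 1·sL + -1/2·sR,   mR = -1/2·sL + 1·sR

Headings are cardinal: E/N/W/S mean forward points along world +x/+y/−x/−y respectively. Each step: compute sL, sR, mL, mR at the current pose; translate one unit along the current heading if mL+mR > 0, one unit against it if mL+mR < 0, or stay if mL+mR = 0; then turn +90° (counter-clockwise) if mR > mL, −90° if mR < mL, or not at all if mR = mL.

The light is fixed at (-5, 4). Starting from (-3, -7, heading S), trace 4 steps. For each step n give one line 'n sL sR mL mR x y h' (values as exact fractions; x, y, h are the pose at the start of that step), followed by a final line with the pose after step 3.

0 60/169 12/29 726/4901 1158/4901 -3 -7 S
1 2/3 10/39 7/13 -1/13 -3 -8 E
2 12/41 60/169 798/6929 1446/6929 -2 -8 S
3 15/29 15/68 1605/3944 -75/1972 -2 -9 E
final -1 -9 S

n=0: pose=(-3,-7,S); sL=60/169, sR=12/29; mL=726/4901, mR=1158/4901; mL+mR=1884/4901 → advance +1; mR−mL=432/4901 → turn +1·90°
n=1: pose=(-3,-8,E); sL=2/3, sR=10/39; mL=7/13, mR=-1/13; mL+mR=6/13 → advance +1; mR−mL=-8/13 → turn -1·90°
n=2: pose=(-2,-8,S); sL=12/41, sR=60/169; mL=798/6929, mR=1446/6929; mL+mR=2244/6929 → advance +1; mR−mL=648/6929 → turn +1·90°
n=3: pose=(-2,-9,E); sL=15/29, sR=15/68; mL=1605/3944, mR=-75/1972; mL+mR=1455/3944 → advance +1; mR−mL=-1755/3944 → turn -1·90°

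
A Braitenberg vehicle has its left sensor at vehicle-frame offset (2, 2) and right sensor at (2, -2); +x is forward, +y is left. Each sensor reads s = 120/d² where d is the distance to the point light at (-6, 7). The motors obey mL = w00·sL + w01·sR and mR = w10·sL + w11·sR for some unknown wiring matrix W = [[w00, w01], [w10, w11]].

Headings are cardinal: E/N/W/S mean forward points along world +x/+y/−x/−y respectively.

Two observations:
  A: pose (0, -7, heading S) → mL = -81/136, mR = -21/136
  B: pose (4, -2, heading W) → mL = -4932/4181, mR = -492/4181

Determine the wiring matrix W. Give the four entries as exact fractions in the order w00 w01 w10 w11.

obs A: pose=(0,-7,S) → sL=3/8, sR=15/34, mL=-81/136, mR=-21/136
obs B: pose=(4,-2,W) → sL=24/37, sR=120/113, mL=-4932/4181, mR=-492/4181
sensor matrix S = [[3/8, 15/34], [24/37, 120/113]]; det S = 7965/71077
solve [mL_A; mL_B] = S·[w00; w01] and [mR_A; mR_B] = S·[w10; w11]:
  w00 = -1, w01 = -1/2, w10 = -1, w11 = 1/2

-1 -1/2 -1 1/2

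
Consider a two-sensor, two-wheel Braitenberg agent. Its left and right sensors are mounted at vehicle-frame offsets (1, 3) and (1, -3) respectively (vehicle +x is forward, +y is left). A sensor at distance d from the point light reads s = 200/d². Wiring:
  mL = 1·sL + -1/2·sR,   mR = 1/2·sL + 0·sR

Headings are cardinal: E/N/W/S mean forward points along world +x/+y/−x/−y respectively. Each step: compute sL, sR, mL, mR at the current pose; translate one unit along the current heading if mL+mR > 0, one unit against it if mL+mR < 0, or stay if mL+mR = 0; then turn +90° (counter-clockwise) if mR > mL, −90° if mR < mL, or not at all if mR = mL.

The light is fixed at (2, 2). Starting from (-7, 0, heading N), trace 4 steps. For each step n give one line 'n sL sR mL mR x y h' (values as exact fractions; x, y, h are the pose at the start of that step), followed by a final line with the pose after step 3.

0 40/29 200/37 -1420/1073 20/29 -7 0 N
1 25/17 2 8/17 25/34 -7 -1 W
2 40/13 40/37 1220/481 20/13 -8 -1 S
3 20/17 100/61 370/1037 10/17 -8 -2 W
final -9 -2 S

n=0: pose=(-7,0,N); sL=40/29, sR=200/37; mL=-1420/1073, mR=20/29; mL+mR=-680/1073 → advance -1; mR−mL=2160/1073 → turn +1·90°
n=1: pose=(-7,-1,W); sL=25/17, sR=2; mL=8/17, mR=25/34; mL+mR=41/34 → advance +1; mR−mL=9/34 → turn +1·90°
n=2: pose=(-8,-1,S); sL=40/13, sR=40/37; mL=1220/481, mR=20/13; mL+mR=1960/481 → advance +1; mR−mL=-480/481 → turn -1·90°
n=3: pose=(-8,-2,W); sL=20/17, sR=100/61; mL=370/1037, mR=10/17; mL+mR=980/1037 → advance +1; mR−mL=240/1037 → turn +1·90°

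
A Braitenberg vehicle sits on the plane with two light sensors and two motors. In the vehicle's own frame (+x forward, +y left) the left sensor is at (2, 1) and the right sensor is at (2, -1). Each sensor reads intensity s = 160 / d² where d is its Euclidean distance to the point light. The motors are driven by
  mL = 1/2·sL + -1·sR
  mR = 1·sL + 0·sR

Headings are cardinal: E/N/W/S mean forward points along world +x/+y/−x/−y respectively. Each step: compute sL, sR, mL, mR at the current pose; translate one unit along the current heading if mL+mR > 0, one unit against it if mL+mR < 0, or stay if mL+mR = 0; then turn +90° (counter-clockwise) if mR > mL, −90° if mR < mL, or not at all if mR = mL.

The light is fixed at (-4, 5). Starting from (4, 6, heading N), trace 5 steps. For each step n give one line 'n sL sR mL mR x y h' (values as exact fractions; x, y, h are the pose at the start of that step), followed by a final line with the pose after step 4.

n=0: pose=(4,6,N); sL=80/29, sR=16/9; mL=-104/261, mR=80/29; mL+mR=616/261 → advance +1; mR−mL=824/261 → turn +1·90°
n=1: pose=(4,7,W); sL=160/37, sR=32/9; mL=-464/333, mR=160/37; mL+mR=976/333 → advance +1; mR−mL=1904/333 → turn +1·90°
n=2: pose=(3,7,S); sL=5/2, sR=40/9; mL=-115/36, mR=5/2; mL+mR=-25/36 → advance -1; mR−mL=205/36 → turn +1·90°
n=3: pose=(3,8,E); sL=160/97, sR=32/17; mL=-1744/1649, mR=160/97; mL+mR=976/1649 → advance +1; mR−mL=4464/1649 → turn +1·90°
n=4: pose=(4,8,N); sL=80/37, sR=80/53; mL=-840/1961, mR=80/37; mL+mR=3400/1961 → advance +1; mR−mL=5080/1961 → turn +1·90°

0 80/29 16/9 -104/261 80/29 4 6 N
1 160/37 32/9 -464/333 160/37 4 7 W
2 5/2 40/9 -115/36 5/2 3 7 S
3 160/97 32/17 -1744/1649 160/97 3 8 E
4 80/37 80/53 -840/1961 80/37 4 8 N
final 4 9 W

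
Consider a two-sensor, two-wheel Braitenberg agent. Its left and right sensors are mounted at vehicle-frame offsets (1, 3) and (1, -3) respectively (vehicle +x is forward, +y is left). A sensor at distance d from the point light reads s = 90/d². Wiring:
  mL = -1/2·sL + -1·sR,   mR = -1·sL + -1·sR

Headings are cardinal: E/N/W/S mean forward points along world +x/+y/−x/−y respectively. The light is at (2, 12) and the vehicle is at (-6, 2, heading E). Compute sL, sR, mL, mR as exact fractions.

left sensor world pos  = (-5, 5); dL² = 98
right sensor world pos = (-5, -1); dR² = 218
sL = 90/98 = 45/49
sR = 90/218 = 45/109
mL = -1/2·sL + -1·sR = -9315/10682
mR = -1·sL + -1·sR = -7110/5341

45/49 45/109 -9315/10682 -7110/5341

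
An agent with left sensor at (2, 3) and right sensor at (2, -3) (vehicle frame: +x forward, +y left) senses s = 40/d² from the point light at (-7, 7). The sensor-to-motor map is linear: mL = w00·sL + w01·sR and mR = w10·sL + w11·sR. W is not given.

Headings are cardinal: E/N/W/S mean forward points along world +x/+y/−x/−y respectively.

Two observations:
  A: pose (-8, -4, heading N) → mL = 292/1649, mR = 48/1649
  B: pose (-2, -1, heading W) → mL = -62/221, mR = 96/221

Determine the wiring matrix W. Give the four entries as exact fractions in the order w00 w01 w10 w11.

obs A: pose=(-8,-4,N) → sL=40/97, sR=8/17, mL=292/1649, mR=48/1649
obs B: pose=(-2,-1,W) → sL=4/13, sR=20/17, mL=-62/221, mR=96/221
sensor matrix S = [[40/97, 8/17], [4/13, 20/17]]; det S = 7296/21437
solve [mL_A; mL_B] = S·[w00; w01] and [mR_A; mR_B] = S·[w10; w11]:
  w00 = 1, w01 = -1/2, w10 = -1/2, w11 = 1/2

1 -1/2 -1/2 1/2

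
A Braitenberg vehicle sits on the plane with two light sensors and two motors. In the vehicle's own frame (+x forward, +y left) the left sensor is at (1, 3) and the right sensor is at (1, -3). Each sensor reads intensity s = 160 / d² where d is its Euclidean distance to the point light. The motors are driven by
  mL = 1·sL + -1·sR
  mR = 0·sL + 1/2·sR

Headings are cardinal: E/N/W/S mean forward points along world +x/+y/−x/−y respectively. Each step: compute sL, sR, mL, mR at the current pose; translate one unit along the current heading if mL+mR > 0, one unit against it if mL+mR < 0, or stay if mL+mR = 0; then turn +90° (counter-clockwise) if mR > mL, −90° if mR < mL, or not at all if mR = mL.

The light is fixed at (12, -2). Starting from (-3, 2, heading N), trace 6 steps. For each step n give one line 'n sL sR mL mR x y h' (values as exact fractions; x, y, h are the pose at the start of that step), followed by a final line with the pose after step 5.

n=0: pose=(-3,2,N); sL=160/349, sR=160/169; mL=-28800/58981, mR=80/169; mL+mR=-880/58981 → advance -1; mR−mL=56720/58981 → turn +1·90°
n=1: pose=(-3,1,W); sL=5/8, sR=40/73; mL=45/584, mR=20/73; mL+mR=205/584 → advance +1; mR−mL=115/584 → turn +1·90°
n=2: pose=(-4,1,S); sL=160/173, sR=32/73; mL=6144/12629, mR=16/73; mL+mR=8912/12629 → advance +1; mR−mL=-3376/12629 → turn -1·90°
n=3: pose=(-4,0,W); sL=16/29, sR=80/157; mL=192/4553, mR=40/157; mL+mR=1352/4553 → advance +1; mR−mL=968/4553 → turn +1·90°
n=4: pose=(-5,0,S); sL=160/197, sR=160/401; mL=32640/78997, mR=80/401; mL+mR=48400/78997 → advance +1; mR−mL=-16880/78997 → turn -1·90°
n=5: pose=(-5,-1,W); sL=20/41, sR=8/17; mL=12/697, mR=4/17; mL+mR=176/697 → advance +1; mR−mL=152/697 → turn +1·90°

0 160/349 160/169 -28800/58981 80/169 -3 2 N
1 5/8 40/73 45/584 20/73 -3 1 W
2 160/173 32/73 6144/12629 16/73 -4 1 S
3 16/29 80/157 192/4553 40/157 -4 0 W
4 160/197 160/401 32640/78997 80/401 -5 0 S
5 20/41 8/17 12/697 4/17 -5 -1 W
final -6 -1 S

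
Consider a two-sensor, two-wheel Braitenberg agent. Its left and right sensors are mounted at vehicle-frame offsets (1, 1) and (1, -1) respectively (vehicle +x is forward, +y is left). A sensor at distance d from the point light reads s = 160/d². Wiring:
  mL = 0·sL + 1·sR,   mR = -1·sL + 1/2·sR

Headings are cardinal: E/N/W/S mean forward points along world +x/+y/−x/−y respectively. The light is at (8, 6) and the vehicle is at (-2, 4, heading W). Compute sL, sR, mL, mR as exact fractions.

16/13 80/61 80/61 -456/793

left sensor world pos  = (-3, 3); dL² = 130
right sensor world pos = (-3, 5); dR² = 122
sL = 160/130 = 16/13
sR = 160/122 = 80/61
mL = 0·sL + 1·sR = 80/61
mR = -1·sL + 1/2·sR = -456/793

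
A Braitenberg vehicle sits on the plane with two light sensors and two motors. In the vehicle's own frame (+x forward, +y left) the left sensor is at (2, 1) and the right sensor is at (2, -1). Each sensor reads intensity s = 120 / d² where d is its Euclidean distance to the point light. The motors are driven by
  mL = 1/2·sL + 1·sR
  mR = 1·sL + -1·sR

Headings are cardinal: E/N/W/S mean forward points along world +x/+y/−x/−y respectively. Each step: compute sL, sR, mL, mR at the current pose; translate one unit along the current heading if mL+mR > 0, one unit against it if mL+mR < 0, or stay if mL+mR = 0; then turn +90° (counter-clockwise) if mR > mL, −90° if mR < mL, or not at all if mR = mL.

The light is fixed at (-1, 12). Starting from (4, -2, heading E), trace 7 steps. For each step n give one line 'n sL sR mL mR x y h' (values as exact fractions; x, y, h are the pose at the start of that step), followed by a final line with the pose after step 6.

0 60/109 60/137 10650/14933 1680/14933 4 -2 E
1 24/61 120/281 10692/17141 -576/17141 5 -2 S
2 15/34 30/53 2835/3604 -225/1802 5 -3 W
3 24/37 24/41 1380/1517 96/1517 4 -3 N
4 60/109 60/137 10650/14933 1680/14933 4 -2 E
5 24/61 120/281 10692/17141 -576/17141 5 -2 S
6 15/34 30/53 2835/3604 -225/1802 5 -3 W
final 4 -3 N

n=0: pose=(4,-2,E); sL=60/109, sR=60/137; mL=10650/14933, mR=1680/14933; mL+mR=90/109 → advance +1; mR−mL=-8970/14933 → turn -1·90°
n=1: pose=(5,-2,S); sL=24/61, sR=120/281; mL=10692/17141, mR=-576/17141; mL+mR=36/61 → advance +1; mR−mL=-11268/17141 → turn -1·90°
n=2: pose=(5,-3,W); sL=15/34, sR=30/53; mL=2835/3604, mR=-225/1802; mL+mR=45/68 → advance +1; mR−mL=-3285/3604 → turn -1·90°
n=3: pose=(4,-3,N); sL=24/37, sR=24/41; mL=1380/1517, mR=96/1517; mL+mR=36/37 → advance +1; mR−mL=-1284/1517 → turn -1·90°
n=4: pose=(4,-2,E); sL=60/109, sR=60/137; mL=10650/14933, mR=1680/14933; mL+mR=90/109 → advance +1; mR−mL=-8970/14933 → turn -1·90°
n=5: pose=(5,-2,S); sL=24/61, sR=120/281; mL=10692/17141, mR=-576/17141; mL+mR=36/61 → advance +1; mR−mL=-11268/17141 → turn -1·90°
n=6: pose=(5,-3,W); sL=15/34, sR=30/53; mL=2835/3604, mR=-225/1802; mL+mR=45/68 → advance +1; mR−mL=-3285/3604 → turn -1·90°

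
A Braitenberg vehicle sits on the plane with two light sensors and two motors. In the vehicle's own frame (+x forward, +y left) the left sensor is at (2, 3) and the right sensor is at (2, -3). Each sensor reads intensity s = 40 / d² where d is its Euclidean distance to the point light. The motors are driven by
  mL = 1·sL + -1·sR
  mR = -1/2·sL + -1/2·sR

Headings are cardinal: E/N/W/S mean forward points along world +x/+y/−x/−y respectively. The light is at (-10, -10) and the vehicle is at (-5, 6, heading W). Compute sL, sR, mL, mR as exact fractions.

20/89 4/37 384/3293 -548/3293

left sensor world pos  = (-7, 3); dL² = 178
right sensor world pos = (-7, 9); dR² = 370
sL = 40/178 = 20/89
sR = 40/370 = 4/37
mL = 1·sL + -1·sR = 384/3293
mR = -1/2·sL + -1/2·sR = -548/3293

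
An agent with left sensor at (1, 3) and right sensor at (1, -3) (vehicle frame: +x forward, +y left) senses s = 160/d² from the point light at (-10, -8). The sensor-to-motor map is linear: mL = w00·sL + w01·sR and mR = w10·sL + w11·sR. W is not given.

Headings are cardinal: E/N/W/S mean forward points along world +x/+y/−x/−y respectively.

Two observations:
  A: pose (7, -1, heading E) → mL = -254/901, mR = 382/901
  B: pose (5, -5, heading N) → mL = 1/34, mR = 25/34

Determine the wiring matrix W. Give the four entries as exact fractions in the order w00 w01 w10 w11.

obs A: pose=(7,-1,E) → sL=20/53, sR=8/17, mL=-254/901, mR=382/901
obs B: pose=(5,-5,N) → sL=1, sR=8/17, mL=1/34, mR=25/34
sensor matrix S = [[20/53, 8/17], [1, 8/17]]; det S = -264/901
solve [mL_A; mL_B] = S·[w00; w01] and [mR_A; mR_B] = S·[w10; w11]:
  w00 = 1/2, w01 = -1, w10 = 1/2, w11 = 1/2

1/2 -1 1/2 1/2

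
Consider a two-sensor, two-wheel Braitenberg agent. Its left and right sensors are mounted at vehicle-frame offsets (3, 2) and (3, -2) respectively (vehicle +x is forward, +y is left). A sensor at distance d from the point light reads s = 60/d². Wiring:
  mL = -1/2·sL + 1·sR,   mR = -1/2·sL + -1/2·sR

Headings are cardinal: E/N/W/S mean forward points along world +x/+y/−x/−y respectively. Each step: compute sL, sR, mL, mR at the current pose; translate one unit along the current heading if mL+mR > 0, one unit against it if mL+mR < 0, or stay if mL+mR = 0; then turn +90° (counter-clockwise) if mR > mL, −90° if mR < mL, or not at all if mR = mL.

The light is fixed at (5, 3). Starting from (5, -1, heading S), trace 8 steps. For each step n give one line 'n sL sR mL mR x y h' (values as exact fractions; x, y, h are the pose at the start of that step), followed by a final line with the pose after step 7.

0 60/53 60/53 30/53 -60/53 5 -1 S
1 30/17 6 87/17 -66/17 5 0 W
2 20/3 60 170/3 -100/3 4 0 N
3 15 3 -9/2 -9 4 1 E
4 12/5 60/41 54/205 -396/205 3 1 S
5 30/17 30/13 315/221 -450/221 3 2 W
6 60/13 12 126/13 -108/13 4 2 N
7 15/2 15/2 15/4 -15/2 4 3 E
final 3 3 S

n=0: pose=(5,-1,S); sL=60/53, sR=60/53; mL=30/53, mR=-60/53; mL+mR=-30/53 → advance -1; mR−mL=-90/53 → turn -1·90°
n=1: pose=(5,0,W); sL=30/17, sR=6; mL=87/17, mR=-66/17; mL+mR=21/17 → advance +1; mR−mL=-9 → turn -1·90°
n=2: pose=(4,0,N); sL=20/3, sR=60; mL=170/3, mR=-100/3; mL+mR=70/3 → advance +1; mR−mL=-90 → turn -1·90°
n=3: pose=(4,1,E); sL=15, sR=3; mL=-9/2, mR=-9; mL+mR=-27/2 → advance -1; mR−mL=-9/2 → turn -1·90°
n=4: pose=(3,1,S); sL=12/5, sR=60/41; mL=54/205, mR=-396/205; mL+mR=-342/205 → advance -1; mR−mL=-90/41 → turn -1·90°
n=5: pose=(3,2,W); sL=30/17, sR=30/13; mL=315/221, mR=-450/221; mL+mR=-135/221 → advance -1; mR−mL=-45/13 → turn -1·90°
n=6: pose=(4,2,N); sL=60/13, sR=12; mL=126/13, mR=-108/13; mL+mR=18/13 → advance +1; mR−mL=-18 → turn -1·90°
n=7: pose=(4,3,E); sL=15/2, sR=15/2; mL=15/4, mR=-15/2; mL+mR=-15/4 → advance -1; mR−mL=-45/4 → turn -1·90°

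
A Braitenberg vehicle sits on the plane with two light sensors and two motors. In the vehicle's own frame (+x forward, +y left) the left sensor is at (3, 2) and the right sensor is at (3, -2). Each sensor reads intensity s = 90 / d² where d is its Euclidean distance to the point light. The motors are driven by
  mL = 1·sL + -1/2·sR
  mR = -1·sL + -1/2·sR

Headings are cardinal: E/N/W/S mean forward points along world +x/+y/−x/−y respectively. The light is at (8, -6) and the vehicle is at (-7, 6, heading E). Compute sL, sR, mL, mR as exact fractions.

left sensor world pos  = (-4, 8); dL² = 340
right sensor world pos = (-4, 4); dR² = 244
sL = 90/340 = 9/34
sR = 90/244 = 45/122
mL = 1·sL + -1/2·sR = 333/4148
mR = -1·sL + -1/2·sR = -1863/4148

9/34 45/122 333/4148 -1863/4148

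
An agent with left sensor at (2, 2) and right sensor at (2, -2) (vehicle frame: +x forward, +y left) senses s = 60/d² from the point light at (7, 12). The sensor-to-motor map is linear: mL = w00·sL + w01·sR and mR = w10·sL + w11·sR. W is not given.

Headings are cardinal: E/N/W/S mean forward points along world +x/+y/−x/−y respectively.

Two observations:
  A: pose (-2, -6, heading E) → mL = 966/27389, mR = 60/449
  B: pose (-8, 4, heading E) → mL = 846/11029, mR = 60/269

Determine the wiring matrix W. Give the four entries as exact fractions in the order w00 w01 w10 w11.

-1/2 1 0 1

obs A: pose=(-2,-6,E) → sL=12/61, sR=60/449, mL=966/27389, mR=60/449
obs B: pose=(-8,4,E) → sL=12/41, sR=60/269, mL=846/11029, mR=60/269
sensor matrix S = [[12/61, 60/449], [12/41, 60/269]]; det S = 1440000/302073281
solve [mL_A; mL_B] = S·[w00; w01] and [mR_A; mR_B] = S·[w10; w11]:
  w00 = -1/2, w01 = 1, w10 = 0, w11 = 1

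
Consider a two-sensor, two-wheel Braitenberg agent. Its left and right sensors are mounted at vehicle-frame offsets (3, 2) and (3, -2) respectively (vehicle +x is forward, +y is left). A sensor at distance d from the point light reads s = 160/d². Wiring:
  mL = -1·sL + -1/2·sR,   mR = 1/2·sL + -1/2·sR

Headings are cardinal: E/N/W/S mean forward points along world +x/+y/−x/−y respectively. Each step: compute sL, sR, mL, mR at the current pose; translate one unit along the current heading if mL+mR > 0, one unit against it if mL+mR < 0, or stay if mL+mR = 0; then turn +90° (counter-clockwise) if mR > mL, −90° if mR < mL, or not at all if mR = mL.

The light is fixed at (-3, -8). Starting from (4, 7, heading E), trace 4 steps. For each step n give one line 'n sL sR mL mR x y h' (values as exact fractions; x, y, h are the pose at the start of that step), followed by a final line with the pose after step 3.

0 160/389 160/269 -74160/104641 -9600/104641 4 7 E
1 8/17 40/97 -1116/1649 48/1649 3 7 N
2 160/153 32/53 -10928/8109 1792/8109 3 6 W
3 80/101 80/73 -9880/7373 -1120/7373 4 6 S
final 4 7 E

n=0: pose=(4,7,E); sL=160/389, sR=160/269; mL=-74160/104641, mR=-9600/104641; mL+mR=-83760/104641 → advance -1; mR−mL=240/389 → turn +1·90°
n=1: pose=(3,7,N); sL=8/17, sR=40/97; mL=-1116/1649, mR=48/1649; mL+mR=-1068/1649 → advance -1; mR−mL=12/17 → turn +1·90°
n=2: pose=(3,6,W); sL=160/153, sR=32/53; mL=-10928/8109, mR=1792/8109; mL+mR=-9136/8109 → advance -1; mR−mL=80/51 → turn +1·90°
n=3: pose=(4,6,S); sL=80/101, sR=80/73; mL=-9880/7373, mR=-1120/7373; mL+mR=-11000/7373 → advance -1; mR−mL=120/101 → turn +1·90°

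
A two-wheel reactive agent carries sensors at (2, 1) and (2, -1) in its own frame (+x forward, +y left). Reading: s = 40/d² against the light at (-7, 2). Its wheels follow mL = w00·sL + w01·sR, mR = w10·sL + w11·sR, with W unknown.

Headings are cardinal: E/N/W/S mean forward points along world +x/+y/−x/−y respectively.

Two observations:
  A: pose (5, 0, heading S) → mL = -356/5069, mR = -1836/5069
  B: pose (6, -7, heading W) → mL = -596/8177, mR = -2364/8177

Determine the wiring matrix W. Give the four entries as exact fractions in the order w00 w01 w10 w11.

-1 1/2 -1 -1/2

obs A: pose=(5,0,S) → sL=8/37, sR=40/137, mL=-356/5069, mR=-1836/5069
obs B: pose=(6,-7,W) → sL=40/221, sR=8/37, mL=-596/8177, mR=-2364/8177
sensor matrix S = [[8/37, 40/137], [40/221, 8/37]]; det S = -252672/41449213
solve [mL_A; mL_B] = S·[w00; w01] and [mR_A; mR_B] = S·[w10; w11]:
  w00 = -1, w01 = 1/2, w10 = -1, w11 = -1/2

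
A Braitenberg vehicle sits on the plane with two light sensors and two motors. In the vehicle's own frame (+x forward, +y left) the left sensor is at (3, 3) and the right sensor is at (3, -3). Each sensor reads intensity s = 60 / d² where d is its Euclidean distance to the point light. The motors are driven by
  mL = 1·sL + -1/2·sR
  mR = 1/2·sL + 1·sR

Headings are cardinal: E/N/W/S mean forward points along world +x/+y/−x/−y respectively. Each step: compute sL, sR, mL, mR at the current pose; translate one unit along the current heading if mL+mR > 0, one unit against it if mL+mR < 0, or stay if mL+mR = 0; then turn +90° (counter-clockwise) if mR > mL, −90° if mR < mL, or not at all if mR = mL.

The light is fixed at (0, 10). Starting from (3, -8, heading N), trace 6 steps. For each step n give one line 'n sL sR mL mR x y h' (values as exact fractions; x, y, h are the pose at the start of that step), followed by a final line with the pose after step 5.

0 4/15 20/87 22/145 158/435 3 -8 N
1 3/20 15/49 -3/980 747/1960 3 -7 W
2 12/85 60/401 2262/34085 7506/34085 2 -7 S
3 6/25 30/233 1023/5825 1449/5825 2 -8 E
4 4/15 20/87 22/145 158/435 3 -8 N
5 3/20 15/49 -3/980 747/1960 3 -7 W
final 2 -7 S

n=0: pose=(3,-8,N); sL=4/15, sR=20/87; mL=22/145, mR=158/435; mL+mR=224/435 → advance +1; mR−mL=92/435 → turn +1·90°
n=1: pose=(3,-7,W); sL=3/20, sR=15/49; mL=-3/980, mR=747/1960; mL+mR=741/1960 → advance +1; mR−mL=753/1960 → turn +1·90°
n=2: pose=(2,-7,S); sL=12/85, sR=60/401; mL=2262/34085, mR=7506/34085; mL+mR=9768/34085 → advance +1; mR−mL=5244/34085 → turn +1·90°
n=3: pose=(2,-8,E); sL=6/25, sR=30/233; mL=1023/5825, mR=1449/5825; mL+mR=2472/5825 → advance +1; mR−mL=426/5825 → turn +1·90°
n=4: pose=(3,-8,N); sL=4/15, sR=20/87; mL=22/145, mR=158/435; mL+mR=224/435 → advance +1; mR−mL=92/435 → turn +1·90°
n=5: pose=(3,-7,W); sL=3/20, sR=15/49; mL=-3/980, mR=747/1960; mL+mR=741/1960 → advance +1; mR−mL=753/1960 → turn +1·90°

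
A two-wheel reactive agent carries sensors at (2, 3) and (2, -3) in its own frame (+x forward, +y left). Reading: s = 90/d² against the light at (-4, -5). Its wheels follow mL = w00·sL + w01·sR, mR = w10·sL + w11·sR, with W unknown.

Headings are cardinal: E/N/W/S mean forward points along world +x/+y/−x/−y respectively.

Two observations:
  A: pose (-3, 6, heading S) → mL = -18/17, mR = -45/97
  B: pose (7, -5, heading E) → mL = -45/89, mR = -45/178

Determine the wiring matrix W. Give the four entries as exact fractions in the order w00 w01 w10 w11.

0 -1 -1/2 0

obs A: pose=(-3,6,S) → sL=90/97, sR=18/17, mL=-18/17, mR=-45/97
obs B: pose=(7,-5,E) → sL=45/89, sR=45/89, mL=-45/89, mR=-45/178
sensor matrix S = [[90/97, 18/17], [45/89, 45/89]]; det S = -9720/146761
solve [mL_A; mL_B] = S·[w00; w01] and [mR_A; mR_B] = S·[w10; w11]:
  w00 = 0, w01 = -1, w10 = -1/2, w11 = 0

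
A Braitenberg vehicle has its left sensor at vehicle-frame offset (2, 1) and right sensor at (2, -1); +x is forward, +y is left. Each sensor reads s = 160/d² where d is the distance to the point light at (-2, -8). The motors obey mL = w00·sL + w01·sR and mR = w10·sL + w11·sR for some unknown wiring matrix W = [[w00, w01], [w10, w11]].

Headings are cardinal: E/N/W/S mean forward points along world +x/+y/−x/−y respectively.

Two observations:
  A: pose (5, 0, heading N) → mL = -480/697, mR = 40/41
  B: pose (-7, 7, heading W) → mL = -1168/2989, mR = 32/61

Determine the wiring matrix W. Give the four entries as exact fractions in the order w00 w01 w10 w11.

obs A: pose=(5,0,N) → sL=20/17, sR=40/41, mL=-480/697, mR=40/41
obs B: pose=(-7,7,W) → sL=32/49, sR=32/61, mL=-1168/2989, mR=32/61
sensor matrix S = [[20/17, 40/41], [32/49, 32/61]]; det S = -41600/2083333
solve [mL_A; mL_B] = S·[w00; w01] and [mR_A; mR_B] = S·[w10; w11]:
  w00 = -1, w01 = 1/2, w10 = 0, w11 = 1

-1 1/2 0 1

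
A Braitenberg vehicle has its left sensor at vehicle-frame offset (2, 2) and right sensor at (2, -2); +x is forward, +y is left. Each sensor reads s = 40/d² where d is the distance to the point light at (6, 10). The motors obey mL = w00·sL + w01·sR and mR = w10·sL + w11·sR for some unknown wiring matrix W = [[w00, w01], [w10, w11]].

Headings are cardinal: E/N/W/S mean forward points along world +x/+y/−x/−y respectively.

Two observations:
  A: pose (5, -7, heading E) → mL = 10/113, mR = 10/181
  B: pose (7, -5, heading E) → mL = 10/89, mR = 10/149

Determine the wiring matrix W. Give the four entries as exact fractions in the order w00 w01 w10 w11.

obs A: pose=(5,-7,E) → sL=20/113, sR=20/181, mL=10/113, mR=10/181
obs B: pose=(7,-5,E) → sL=20/89, sR=20/149, mL=10/89, mR=10/149
sensor matrix S = [[20/113, 20/181], [20/89, 20/149]]; det S = -291200/271227233
solve [mL_A; mL_B] = S·[w00; w01] and [mR_A; mR_B] = S·[w10; w11]:
  w00 = 1/2, w01 = 0, w10 = 0, w11 = 1/2

1/2 0 0 1/2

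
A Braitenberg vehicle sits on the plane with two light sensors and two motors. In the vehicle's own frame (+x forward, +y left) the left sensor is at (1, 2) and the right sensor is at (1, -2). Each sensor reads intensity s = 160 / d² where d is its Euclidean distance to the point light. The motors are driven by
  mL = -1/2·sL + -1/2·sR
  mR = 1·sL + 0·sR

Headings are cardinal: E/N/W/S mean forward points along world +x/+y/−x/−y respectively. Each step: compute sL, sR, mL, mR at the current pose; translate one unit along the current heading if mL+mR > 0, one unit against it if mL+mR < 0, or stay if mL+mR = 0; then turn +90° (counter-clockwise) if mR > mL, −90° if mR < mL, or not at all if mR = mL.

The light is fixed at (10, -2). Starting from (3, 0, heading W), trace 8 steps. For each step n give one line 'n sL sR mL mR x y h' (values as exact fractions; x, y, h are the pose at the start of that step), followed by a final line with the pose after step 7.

n=0: pose=(3,0,W); sL=5/2, sR=2; mL=-9/4, mR=5/2; mL+mR=1/4 → advance +1; mR−mL=19/4 → turn +1·90°
n=1: pose=(2,0,S); sL=160/37, sR=160/101; mL=-11040/3737, mR=160/37; mL+mR=5120/3737 → advance +1; mR−mL=27200/3737 → turn +1·90°
n=2: pose=(2,-1,E); sL=80/29, sR=16/5; mL=-432/145, mR=80/29; mL+mR=-32/145 → advance -1; mR−mL=832/145 → turn +1·90°
n=3: pose=(1,-1,N); sL=32/25, sR=160/53; mL=-2848/1325, mR=32/25; mL+mR=-1152/1325 → advance -1; mR−mL=4544/1325 → turn +1·90°
n=4: pose=(1,-2,W); sL=20/13, sR=20/13; mL=-20/13, mR=20/13; mL+mR=0 → advance +0; mR−mL=40/13 → turn +1·90°
n=5: pose=(1,-2,S); sL=16/5, sR=80/61; mL=-688/305, mR=16/5; mL+mR=288/305 → advance +1; mR−mL=1664/305 → turn +1·90°
n=6: pose=(1,-3,E); sL=32/13, sR=160/73; mL=-2208/949, mR=32/13; mL+mR=128/949 → advance +1; mR−mL=4544/949 → turn +1·90°
n=7: pose=(2,-3,N); sL=8/5, sR=40/9; mL=-136/45, mR=8/5; mL+mR=-64/45 → advance -1; mR−mL=208/45 → turn +1·90°

0 5/2 2 -9/4 5/2 3 0 W
1 160/37 160/101 -11040/3737 160/37 2 0 S
2 80/29 16/5 -432/145 80/29 2 -1 E
3 32/25 160/53 -2848/1325 32/25 1 -1 N
4 20/13 20/13 -20/13 20/13 1 -2 W
5 16/5 80/61 -688/305 16/5 1 -2 S
6 32/13 160/73 -2208/949 32/13 1 -3 E
7 8/5 40/9 -136/45 8/5 2 -3 N
final 2 -4 W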